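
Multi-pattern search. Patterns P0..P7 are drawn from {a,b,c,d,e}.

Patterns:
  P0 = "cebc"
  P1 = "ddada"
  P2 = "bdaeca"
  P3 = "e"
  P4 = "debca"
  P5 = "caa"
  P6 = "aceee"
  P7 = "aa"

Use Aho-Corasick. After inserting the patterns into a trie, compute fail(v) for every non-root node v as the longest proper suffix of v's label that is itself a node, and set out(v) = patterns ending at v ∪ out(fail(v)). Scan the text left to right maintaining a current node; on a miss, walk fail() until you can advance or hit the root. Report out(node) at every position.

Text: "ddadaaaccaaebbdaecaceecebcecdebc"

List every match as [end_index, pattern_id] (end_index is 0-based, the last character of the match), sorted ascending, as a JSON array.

Construct AC machine:
Trie (insert patterns):
  n0 'ε': a→23 b→10 c→1 d→5 e→16
  n1 'c': a→21 e→2
  n2 'ce': b→3
  n3 'ceb': c→4
  n4 'cebc': ·  [P0 ends]
  n5 'd': d→6 e→17
  n6 'dd': a→7
  n7 'dda': d→8
  n8 'ddad': a→9
  n9 'ddada': ·  [P1 ends]
  n10 'b': d→11
  n11 'bd': a→12
  n12 'bda': e→13
  n13 'bdae': c→14
  n14 'bdaec': a→15
  n15 'bdaeca': ·  [P2 ends]
  n16 'e': ·  [P3 ends]
  n17 'de': b→18
  n18 'deb': c→19
  n19 'debc': a→20
  n20 'debca': ·  [P4 ends]
  n21 'ca': a→22
  n22 'caa': ·  [P5 ends]
  n23 'a': a→28 c→24
  n24 'ac': e→25
  n25 'ace': e→26
  n26 'acee': e→27
  n27 'aceee': ·  [P6 ends]
  n28 'aa': ·  [P7 ends]

Failure links (BFS by depth):
  fail(1) 'c': from fail(0)=0 chase 'c': 0 ⇒ 0;  out=∅∪out(0)=∅
  fail(5) 'd': from fail(0)=0 chase 'd': 0 ⇒ 0;  out=∅∪out(0)=∅
  fail(10) 'b': from fail(0)=0 chase 'b': 0 ⇒ 0;  out=∅∪out(0)=∅
  fail(16) 'e': from fail(0)=0 chase 'e': 0 ⇒ 0;  out={3}∪out(0)={3}
  fail(23) 'a': from fail(0)=0 chase 'a': 0 ⇒ 0;  out=∅∪out(0)=∅
  fail(2) 'ce': from fail(1)=0 chase 'e': 0 ⇒ 16;  out=∅∪out(16)={3}
  fail(6) 'dd': from fail(5)=0 chase 'd': 0 ⇒ 5;  out=∅∪out(5)=∅
  fail(11) 'bd': from fail(10)=0 chase 'd': 0 ⇒ 5;  out=∅∪out(5)=∅
  fail(17) 'de': from fail(5)=0 chase 'e': 0 ⇒ 16;  out=∅∪out(16)={3}
  fail(21) 'ca': from fail(1)=0 chase 'a': 0 ⇒ 23;  out=∅∪out(23)=∅
  fail(24) 'ac': from fail(23)=0 chase 'c': 0 ⇒ 1;  out=∅∪out(1)=∅
  fail(28) 'aa': from fail(23)=0 chase 'a': 0 ⇒ 23;  out={7}∪out(23)={7}
  fail(3) 'ceb': from fail(2)=16 chase 'b': 16→0 ⇒ 10;  out=∅∪out(10)=∅
  fail(7) 'dda': from fail(6)=5 chase 'a': 5→0 ⇒ 23;  out=∅∪out(23)=∅
  fail(12) 'bda': from fail(11)=5 chase 'a': 5→0 ⇒ 23;  out=∅∪out(23)=∅
  fail(18) 'deb': from fail(17)=16 chase 'b': 16→0 ⇒ 10;  out=∅∪out(10)=∅
  fail(22) 'caa': from fail(21)=23 chase 'a': 23 ⇒ 28;  out={5}∪out(28)={5,7}
  fail(25) 'ace': from fail(24)=1 chase 'e': 1 ⇒ 2;  out=∅∪out(2)={3}
  fail(4) 'cebc': from fail(3)=10 chase 'c': 10→0 ⇒ 1;  out={0}∪out(1)={0}
  fail(8) 'ddad': from fail(7)=23 chase 'd': 23→0 ⇒ 5;  out=∅∪out(5)=∅
  fail(13) 'bdae': from fail(12)=23 chase 'e': 23→0 ⇒ 16;  out=∅∪out(16)={3}
  fail(19) 'debc': from fail(18)=10 chase 'c': 10→0 ⇒ 1;  out=∅∪out(1)=∅
  fail(26) 'acee': from fail(25)=2 chase 'e': 2→16→0 ⇒ 16;  out=∅∪out(16)={3}
  fail(9) 'ddada': from fail(8)=5 chase 'a': 5→0 ⇒ 23;  out={1}∪out(23)={1}
  fail(14) 'bdaec': from fail(13)=16 chase 'c': 16→0 ⇒ 1;  out=∅∪out(1)=∅
  fail(20) 'debca': from fail(19)=1 chase 'a': 1 ⇒ 21;  out={4}∪out(21)={4}
  fail(27) 'aceee': from fail(26)=16 chase 'e': 16→0 ⇒ 16;  out={6}∪out(16)={3,6}
  fail(15) 'bdaeca': from fail(14)=1 chase 'a': 1 ⇒ 21;  out={2}∪out(21)={2}

Text stream:
pos 0 'd': at 5
pos 1 'd': at 6
pos 2 'a': at 7
pos 3 'd': at 8
pos 4 'a': at 9  ** P1@[0:4]
pos 5 'a': at 28 (fail-walked)  ** P7@[4:5]
pos 6 'a': at 28 (fail-walked)  ** P7@[5:6]
pos 7 'c': at 24 (fail-walked)
pos 8 'c': at 1 (fail-walked)
pos 9 'a': at 21
pos 10 'a': at 22  ** P5@[8:10],P7@[9:10]
pos 11 'e': at 16 (fail-walked)  ** P3@[11:11]
pos 12 'b': at 10 (fail-walked)
pos 13 'b': at 10 (fail-walked)
pos 14 'd': at 11
pos 15 'a': at 12
pos 16 'e': at 13  ** P3@[16:16]
pos 17 'c': at 14
pos 18 'a': at 15  ** P2@[13:18]
pos 19 'c': at 24 (fail-walked)
pos 20 'e': at 25  ** P3@[20:20]
pos 21 'e': at 26  ** P3@[21:21]
pos 22 'c': at 1 (fail-walked)
pos 23 'e': at 2  ** P3@[23:23]
pos 24 'b': at 3
pos 25 'c': at 4  ** P0@[22:25]
pos 26 'e': at 2 (fail-walked)  ** P3@[26:26]
pos 27 'c': at 1 (fail-walked)
pos 28 'd': at 5 (fail-walked)
pos 29 'e': at 17  ** P3@[29:29]
pos 30 'b': at 18
pos 31 'c': at 19

All matches (sorted): [[4,1],[5,7],[6,7],[10,5],[10,7],[11,3],[16,3],[18,2],[20,3],[21,3],[23,3],[25,0],[26,3],[29,3]]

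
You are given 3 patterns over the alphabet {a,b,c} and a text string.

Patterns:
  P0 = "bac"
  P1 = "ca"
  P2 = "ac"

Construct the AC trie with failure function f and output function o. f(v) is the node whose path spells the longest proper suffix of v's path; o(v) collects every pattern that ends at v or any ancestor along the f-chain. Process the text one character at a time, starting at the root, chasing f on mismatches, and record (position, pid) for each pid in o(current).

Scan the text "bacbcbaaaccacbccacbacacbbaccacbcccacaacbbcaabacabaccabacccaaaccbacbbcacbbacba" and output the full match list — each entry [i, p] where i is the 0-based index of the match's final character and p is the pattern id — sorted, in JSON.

Build:
Trie (insert patterns):
  n0 'ε': a→6 b→1 c→4
  n1 'b': a→2
  n2 'ba': c→3
  n3 'bac': ·  [P0 ends]
  n4 'c': a→5
  n5 'ca': ·  [P1 ends]
  n6 'a': c→7
  n7 'ac': ·  [P2 ends]

Failure links (BFS by depth):
  n1('b'): parent n0 fail=0; on 'b' 0 → fail=0;  out ∅∪∅=∅
  n4('c'): parent n0 fail=0; on 'c' 0 → fail=0;  out ∅∪∅=∅
  n6('a'): parent n0 fail=0; on 'a' 0 → fail=0;  out ∅∪∅=∅
  n2('ba'): parent n1 fail=0; on 'a' 0 → fail=6;  out ∅∪∅=∅
  n5('ca'): parent n4 fail=0; on 'a' 0 → fail=6;  out {1}∪∅={1}
  n7('ac'): parent n6 fail=0; on 'c' 0 → fail=4;  out {2}∪∅={2}
  n3('bac'): parent n2 fail=6; on 'c' 6 → fail=7;  out {0}∪{2}={0,2}

Text stream:
i=0 'b': node 0→1
i=1 'a': node 1→2
i=2 'c': node 2→3  → match P0@[0:2],P2@[1:2]
i=3 'b': node 3→1 (fail-walked)
i=4 'c': node 1→4 (fail-walked)
i=5 'b': node 4→1 (fail-walked)
i=6 'a': node 1→2
i=7 'a': node 2→6 (fail-walked)
i=8 'a': node 6→6 (fail-walked)
i=9 'c': node 6→7  → match P2@[8:9]
i=10 'c': node 7→4 (fail-walked)
i=11 'a': node 4→5  → match P1@[10:11]
i=12 'c': node 5→7 (fail-walked)  → match P2@[11:12]
i=13 'b': node 7→1 (fail-walked)
i=14 'c': node 1→4 (fail-walked)
i=15 'c': node 4→4 (fail-walked)
i=16 'a': node 4→5  → match P1@[15:16]
i=17 'c': node 5→7 (fail-walked)  → match P2@[16:17]
i=18 'b': node 7→1 (fail-walked)
i=19 'a': node 1→2
i=20 'c': node 2→3  → match P0@[18:20],P2@[19:20]
i=21 'a': node 3→5 (fail-walked)  → match P1@[20:21]
i=22 'c': node 5→7 (fail-walked)  → match P2@[21:22]
i=23 'b': node 7→1 (fail-walked)
i=24 'b': node 1→1 (fail-walked)
i=25 'a': node 1→2
i=26 'c': node 2→3  → match P0@[24:26],P2@[25:26]
i=27 'c': node 3→4 (fail-walked)
i=28 'a': node 4→5  → match P1@[27:28]
i=29 'c': node 5→7 (fail-walked)  → match P2@[28:29]
i=30 'b': node 7→1 (fail-walked)
i=31 'c': node 1→4 (fail-walked)
i=32 'c': node 4→4 (fail-walked)
i=33 'c': node 4→4 (fail-walked)
i=34 'a': node 4→5  → match P1@[33:34]
i=35 'c': node 5→7 (fail-walked)  → match P2@[34:35]
i=36 'a': node 7→5 (fail-walked)  → match P1@[35:36]
i=37 'a': node 5→6 (fail-walked)
i=38 'c': node 6→7  → match P2@[37:38]
i=39 'b': node 7→1 (fail-walked)
i=40 'b': node 1→1 (fail-walked)
i=41 'c': node 1→4 (fail-walked)
i=42 'a': node 4→5  → match P1@[41:42]
i=43 'a': node 5→6 (fail-walked)
i=44 'b': node 6→1 (fail-walked)
i=45 'a': node 1→2
i=46 'c': node 2→3  → match P0@[44:46],P2@[45:46]
i=47 'a': node 3→5 (fail-walked)  → match P1@[46:47]
i=48 'b': node 5→1 (fail-walked)
i=49 'a': node 1→2
i=50 'c': node 2→3  → match P0@[48:50],P2@[49:50]
i=51 'c': node 3→4 (fail-walked)
i=52 'a': node 4→5  → match P1@[51:52]
i=53 'b': node 5→1 (fail-walked)
i=54 'a': node 1→2
i=55 'c': node 2→3  → match P0@[53:55],P2@[54:55]
i=56 'c': node 3→4 (fail-walked)
i=57 'c': node 4→4 (fail-walked)
i=58 'a': node 4→5  → match P1@[57:58]
i=59 'a': node 5→6 (fail-walked)
i=60 'a': node 6→6 (fail-walked)
i=61 'c': node 6→7  → match P2@[60:61]
i=62 'c': node 7→4 (fail-walked)
i=63 'b': node 4→1 (fail-walked)
i=64 'a': node 1→2
i=65 'c': node 2→3  → match P0@[63:65],P2@[64:65]
i=66 'b': node 3→1 (fail-walked)
i=67 'b': node 1→1 (fail-walked)
i=68 'c': node 1→4 (fail-walked)
i=69 'a': node 4→5  → match P1@[68:69]
i=70 'c': node 5→7 (fail-walked)  → match P2@[69:70]
i=71 'b': node 7→1 (fail-walked)
i=72 'b': node 1→1 (fail-walked)
i=73 'a': node 1→2
i=74 'c': node 2→3  → match P0@[72:74],P2@[73:74]
i=75 'b': node 3→1 (fail-walked)
i=76 'a': node 1→2

Matches: [[2,0],[2,2],[9,2],[11,1],[12,2],[16,1],[17,2],[20,0],[20,2],[21,1],[22,2],[26,0],[26,2],[28,1],[29,2],[34,1],[35,2],[36,1],[38,2],[42,1],[46,0],[46,2],[47,1],[50,0],[50,2],[52,1],[55,0],[55,2],[58,1],[61,2],[65,0],[65,2],[69,1],[70,2],[74,0],[74,2]]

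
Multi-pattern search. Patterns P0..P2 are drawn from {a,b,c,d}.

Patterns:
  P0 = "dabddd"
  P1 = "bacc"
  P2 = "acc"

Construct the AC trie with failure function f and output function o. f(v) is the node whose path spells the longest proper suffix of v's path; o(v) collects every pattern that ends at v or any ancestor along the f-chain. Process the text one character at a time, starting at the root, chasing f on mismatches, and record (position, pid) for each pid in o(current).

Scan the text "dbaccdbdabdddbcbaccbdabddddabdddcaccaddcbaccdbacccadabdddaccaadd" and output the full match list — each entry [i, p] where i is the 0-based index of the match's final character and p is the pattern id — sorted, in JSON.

Build automaton:
Trie nodes:
  0='ε' goto a→11 b→7 d→1
  1='d' goto a→2
  2='da' goto b→3
  3='dab' goto d→4
  4='dabd' goto d→5
  5='dabdd' goto d→6
  6='dabddd' goto ·  ←P0
  7='b' goto a→8
  8='ba' goto c→9
  9='bac' goto c→10
  10='bacc' goto ·  ←P1
  11='a' goto c→12
  12='ac' goto c→13
  13='acc' goto ·  ←P2

BFS fail/out derivation:
  fail(1) 'd': from fail(0)=0 chase 'd': 0 ⇒ 0;  out=∅∪out(0)=∅
  fail(7) 'b': from fail(0)=0 chase 'b': 0 ⇒ 0;  out=∅∪out(0)=∅
  fail(11) 'a': from fail(0)=0 chase 'a': 0 ⇒ 0;  out=∅∪out(0)=∅
  fail(2) 'da': from fail(1)=0 chase 'a': 0 ⇒ 11;  out=∅∪out(11)=∅
  fail(8) 'ba': from fail(7)=0 chase 'a': 0 ⇒ 11;  out=∅∪out(11)=∅
  fail(12) 'ac': from fail(11)=0 chase 'c': 0 ⇒ 0;  out=∅∪out(0)=∅
  fail(3) 'dab': from fail(2)=11 chase 'b': 11→0 ⇒ 7;  out=∅∪out(7)=∅
  fail(9) 'bac': from fail(8)=11 chase 'c': 11 ⇒ 12;  out=∅∪out(12)=∅
  fail(13) 'acc': from fail(12)=0 chase 'c': 0 ⇒ 0;  out={2}∪out(0)={2}
  fail(4) 'dabd': from fail(3)=7 chase 'd': 7→0 ⇒ 1;  out=∅∪out(1)=∅
  fail(10) 'bacc': from fail(9)=12 chase 'c': 12 ⇒ 13;  out={1}∪out(13)={1,2}
  fail(5) 'dabdd': from fail(4)=1 chase 'd': 1→0 ⇒ 1;  out=∅∪out(1)=∅
  fail(6) 'dabddd': from fail(5)=1 chase 'd': 1→0 ⇒ 1;  out={0}∪out(1)={0}

Text stream:
[0] read 'd'  n0⇒n1
[1] read 'b'  n1⇒n7 (fail-walked)
[2] read 'a'  n7⇒n8
[3] read 'c'  n8⇒n9
[4] read 'c'  n9⇒n10  emit P1@[1:4],P2@[2:4]
[5] read 'd'  n10⇒n1 (fail-walked)
[6] read 'b'  n1⇒n7 (fail-walked)
[7] read 'd'  n7⇒n1 (fail-walked)
[8] read 'a'  n1⇒n2
[9] read 'b'  n2⇒n3
[10] read 'd'  n3⇒n4
[11] read 'd'  n4⇒n5
[12] read 'd'  n5⇒n6  emit P0@[7:12]
[13] read 'b'  n6⇒n7 (fail-walked)
[14] read 'c'  n7⇒n0 (fail-walked)
[15] read 'b'  n0⇒n7
[16] read 'a'  n7⇒n8
[17] read 'c'  n8⇒n9
[18] read 'c'  n9⇒n10  emit P1@[15:18],P2@[16:18]
[19] read 'b'  n10⇒n7 (fail-walked)
[20] read 'd'  n7⇒n1 (fail-walked)
[21] read 'a'  n1⇒n2
[22] read 'b'  n2⇒n3
[23] read 'd'  n3⇒n4
[24] read 'd'  n4⇒n5
[25] read 'd'  n5⇒n6  emit P0@[20:25]
[26] read 'd'  n6⇒n1 (fail-walked)
[27] read 'a'  n1⇒n2
[28] read 'b'  n2⇒n3
[29] read 'd'  n3⇒n4
[30] read 'd'  n4⇒n5
[31] read 'd'  n5⇒n6  emit P0@[26:31]
[32] read 'c'  n6⇒n0 (fail-walked)
[33] read 'a'  n0⇒n11
[34] read 'c'  n11⇒n12
[35] read 'c'  n12⇒n13  emit P2@[33:35]
[36] read 'a'  n13⇒n11 (fail-walked)
[37] read 'd'  n11⇒n1 (fail-walked)
[38] read 'd'  n1⇒n1 (fail-walked)
[39] read 'c'  n1⇒n0 (fail-walked)
[40] read 'b'  n0⇒n7
[41] read 'a'  n7⇒n8
[42] read 'c'  n8⇒n9
[43] read 'c'  n9⇒n10  emit P1@[40:43],P2@[41:43]
[44] read 'd'  n10⇒n1 (fail-walked)
[45] read 'b'  n1⇒n7 (fail-walked)
[46] read 'a'  n7⇒n8
[47] read 'c'  n8⇒n9
[48] read 'c'  n9⇒n10  emit P1@[45:48],P2@[46:48]
[49] read 'c'  n10⇒n0 (fail-walked)
[50] read 'a'  n0⇒n11
[51] read 'd'  n11⇒n1 (fail-walked)
[52] read 'a'  n1⇒n2
[53] read 'b'  n2⇒n3
[54] read 'd'  n3⇒n4
[55] read 'd'  n4⇒n5
[56] read 'd'  n5⇒n6  emit P0@[51:56]
[57] read 'a'  n6⇒n2 (fail-walked)
[58] read 'c'  n2⇒n12 (fail-walked)
[59] read 'c'  n12⇒n13  emit P2@[57:59]
[60] read 'a'  n13⇒n11 (fail-walked)
[61] read 'a'  n11⇒n11 (fail-walked)
[62] read 'd'  n11⇒n1 (fail-walked)
[63] read 'd'  n1⇒n1 (fail-walked)

Result: [[4,1],[4,2],[12,0],[18,1],[18,2],[25,0],[31,0],[35,2],[43,1],[43,2],[48,1],[48,2],[56,0],[59,2]]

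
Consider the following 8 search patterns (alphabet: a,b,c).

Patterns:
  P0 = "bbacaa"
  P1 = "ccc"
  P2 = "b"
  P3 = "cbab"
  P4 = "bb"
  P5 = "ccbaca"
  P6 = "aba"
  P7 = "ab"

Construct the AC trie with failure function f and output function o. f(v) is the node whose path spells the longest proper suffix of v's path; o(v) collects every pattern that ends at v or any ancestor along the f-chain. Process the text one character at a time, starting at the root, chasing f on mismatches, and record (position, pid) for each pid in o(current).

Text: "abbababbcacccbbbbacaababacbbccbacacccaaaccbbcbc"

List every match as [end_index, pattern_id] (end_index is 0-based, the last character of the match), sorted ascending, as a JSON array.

Build automaton:
Trie nodes:
  0='ε' goto a→17 b→1 c→7
  1='b' goto b→2  [P2 ends]
  2='bb' goto a→3  [P4 ends]
  3='bba' goto c→4
  4='bbac' goto a→5
  5='bbaca' goto a→6
  6='bbacaa' goto ·  [P0 ends]
  7='c' goto b→10 c→8
  8='cc' goto b→13 c→9
  9='ccc' goto ·  [P1 ends]
  10='cb' goto a→11
  11='cba' goto b→12
  12='cbab' goto ·  [P3 ends]
  13='ccb' goto a→14
  14='ccba' goto c→15
  15='ccbac' goto a→16
  16='ccbaca' goto ·  [P5 ends]
  17='a' goto b→18
  18='ab' goto a→19  [P7 ends]
  19='aba' goto ·  [P6 ends]

BFS fail/out derivation:
  fail(1) 'b': from fail(0)=0 chase 'b': 0 ⇒ 0;  out={2}∪out(0)={2}
  fail(7) 'c': from fail(0)=0 chase 'c': 0 ⇒ 0;  out=∅∪out(0)=∅
  fail(17) 'a': from fail(0)=0 chase 'a': 0 ⇒ 0;  out=∅∪out(0)=∅
  fail(2) 'bb': from fail(1)=0 chase 'b': 0 ⇒ 1;  out={4}∪out(1)={2,4}
  fail(8) 'cc': from fail(7)=0 chase 'c': 0 ⇒ 7;  out=∅∪out(7)=∅
  fail(10) 'cb': from fail(7)=0 chase 'b': 0 ⇒ 1;  out=∅∪out(1)={2}
  fail(18) 'ab': from fail(17)=0 chase 'b': 0 ⇒ 1;  out={7}∪out(1)={2,7}
  fail(3) 'bba': from fail(2)=1 chase 'a': 1→0 ⇒ 17;  out=∅∪out(17)=∅
  fail(9) 'ccc': from fail(8)=7 chase 'c': 7 ⇒ 8;  out={1}∪out(8)={1}
  fail(11) 'cba': from fail(10)=1 chase 'a': 1→0 ⇒ 17;  out=∅∪out(17)=∅
  fail(13) 'ccb': from fail(8)=7 chase 'b': 7 ⇒ 10;  out=∅∪out(10)={2}
  fail(19) 'aba': from fail(18)=1 chase 'a': 1→0 ⇒ 17;  out={6}∪out(17)={6}
  fail(4) 'bbac': from fail(3)=17 chase 'c': 17→0 ⇒ 7;  out=∅∪out(7)=∅
  fail(12) 'cbab': from fail(11)=17 chase 'b': 17 ⇒ 18;  out={3}∪out(18)={2,3,7}
  fail(14) 'ccba': from fail(13)=10 chase 'a': 10 ⇒ 11;  out=∅∪out(11)=∅
  fail(5) 'bbaca': from fail(4)=7 chase 'a': 7→0 ⇒ 17;  out=∅∪out(17)=∅
  fail(15) 'ccbac': from fail(14)=11 chase 'c': 11→17→0 ⇒ 7;  out=∅∪out(7)=∅
  fail(6) 'bbacaa': from fail(5)=17 chase 'a': 17→0 ⇒ 17;  out={0}∪out(17)={0}
  fail(16) 'ccbaca': from fail(15)=7 chase 'a': 7→0 ⇒ 17;  out={5}∪out(17)={5}

Run:
i=0 'a': node 0→17
i=1 'b': node 17→18  ** P2@[1:1],P7@[0:1]
i=2 'b': node 18→2 (via fail)  ** P2@[2:2],P4@[1:2]
i=3 'a': node 2→3
i=4 'b': node 3→18 (via fail)  ** P2@[4:4],P7@[3:4]
i=5 'a': node 18→19  ** P6@[3:5]
i=6 'b': node 19→18 (via fail)  ** P2@[6:6],P7@[5:6]
i=7 'b': node 18→2 (via fail)  ** P2@[7:7],P4@[6:7]
i=8 'c': node 2→7 (via fail)
i=9 'a': node 7→17 (via fail)
i=10 'c': node 17→7 (via fail)
i=11 'c': node 7→8
i=12 'c': node 8→9  ** P1@[10:12]
i=13 'b': node 9→13 (via fail)  ** P2@[13:13]
i=14 'b': node 13→2 (via fail)  ** P2@[14:14],P4@[13:14]
i=15 'b': node 2→2 (via fail)  ** P2@[15:15],P4@[14:15]
i=16 'b': node 2→2 (via fail)  ** P2@[16:16],P4@[15:16]
i=17 'a': node 2→3
i=18 'c': node 3→4
i=19 'a': node 4→5
i=20 'a': node 5→6  ** P0@[15:20]
i=21 'b': node 6→18 (via fail)  ** P2@[21:21],P7@[20:21]
i=22 'a': node 18→19  ** P6@[20:22]
i=23 'b': node 19→18 (via fail)  ** P2@[23:23],P7@[22:23]
i=24 'a': node 18→19  ** P6@[22:24]
i=25 'c': node 19→7 (via fail)
i=26 'b': node 7→10  ** P2@[26:26]
i=27 'b': node 10→2 (via fail)  ** P2@[27:27],P4@[26:27]
i=28 'c': node 2→7 (via fail)
i=29 'c': node 7→8
i=30 'b': node 8→13  ** P2@[30:30]
i=31 'a': node 13→14
i=32 'c': node 14→15
i=33 'a': node 15→16  ** P5@[28:33]
i=34 'c': node 16→7 (via fail)
i=35 'c': node 7→8
i=36 'c': node 8→9  ** P1@[34:36]
i=37 'a': node 9→17 (via fail)
i=38 'a': node 17→17 (via fail)
i=39 'a': node 17→17 (via fail)
i=40 'c': node 17→7 (via fail)
i=41 'c': node 7→8
i=42 'b': node 8→13  ** P2@[42:42]
i=43 'b': node 13→2 (via fail)  ** P2@[43:43],P4@[42:43]
i=44 'c': node 2→7 (via fail)
i=45 'b': node 7→10  ** P2@[45:45]
i=46 'c': node 10→7 (via fail)

Matches: [[1,2],[1,7],[2,2],[2,4],[4,2],[4,7],[5,6],[6,2],[6,7],[7,2],[7,4],[12,1],[13,2],[14,2],[14,4],[15,2],[15,4],[16,2],[16,4],[20,0],[21,2],[21,7],[22,6],[23,2],[23,7],[24,6],[26,2],[27,2],[27,4],[30,2],[33,5],[36,1],[42,2],[43,2],[43,4],[45,2]]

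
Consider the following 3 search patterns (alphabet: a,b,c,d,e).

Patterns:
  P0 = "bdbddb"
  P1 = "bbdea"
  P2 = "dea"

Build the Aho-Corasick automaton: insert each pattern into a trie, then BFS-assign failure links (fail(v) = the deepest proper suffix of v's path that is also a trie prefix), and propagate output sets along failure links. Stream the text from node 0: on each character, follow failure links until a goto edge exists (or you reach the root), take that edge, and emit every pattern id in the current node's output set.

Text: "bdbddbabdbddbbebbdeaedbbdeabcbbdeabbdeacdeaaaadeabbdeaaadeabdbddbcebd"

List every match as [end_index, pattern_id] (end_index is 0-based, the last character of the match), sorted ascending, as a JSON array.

Construct AC machine:
Trie (insert patterns):
  n0 'ε': b→1 d→11
  n1 'b': b→7 d→2
  n2 'bd': b→3
  n3 'bdb': d→4
  n4 'bdbd': d→5
  n5 'bdbdd': b→6
  n6 'bdbddb': ·  [P0 ends]
  n7 'bb': d→8
  n8 'bbd': e→9
  n9 'bbde': a→10
  n10 'bbdea': ·  [P1 ends]
  n11 'd': e→12
  n12 'de': a→13
  n13 'dea': ·  [P2 ends]

BFS fail/out derivation:
  n1('b'): parent n0 fail=0; on 'b' 0 → fail=0;  out ∅∪∅=∅
  n11('d'): parent n0 fail=0; on 'd' 0 → fail=0;  out ∅∪∅=∅
  n2('bd'): parent n1 fail=0; on 'd' 0 → fail=11;  out ∅∪∅=∅
  n7('bb'): parent n1 fail=0; on 'b' 0 → fail=1;  out ∅∪∅=∅
  n12('de'): parent n11 fail=0; on 'e' 0 → fail=0;  out ∅∪∅=∅
  n3('bdb'): parent n2 fail=11; on 'b' 11→0 → fail=1;  out ∅∪∅=∅
  n8('bbd'): parent n7 fail=1; on 'd' 1 → fail=2;  out ∅∪∅=∅
  n13('dea'): parent n12 fail=0; on 'a' 0 → fail=0;  out {2}∪∅={2}
  n4('bdbd'): parent n3 fail=1; on 'd' 1 → fail=2;  out ∅∪∅=∅
  n9('bbde'): parent n8 fail=2; on 'e' 2→11 → fail=12;  out ∅∪∅=∅
  n5('bdbdd'): parent n4 fail=2; on 'd' 2→11→0 → fail=11;  out ∅∪∅=∅
  n10('bbdea'): parent n9 fail=12; on 'a' 12 → fail=13;  out {1}∪{2}={1,2}
  n6('bdbddb'): parent n5 fail=11; on 'b' 11→0 → fail=1;  out {0}∪∅={0}

Run:
[0] read 'b'  n0⇒n1
[1] read 'd'  n1⇒n2
[2] read 'b'  n2⇒n3
[3] read 'd'  n3⇒n4
[4] read 'd'  n4⇒n5
[5] read 'b'  n5⇒n6  → match P0@[0:5]
[6] read 'a'  n6⇒n0 ·f
[7] read 'b'  n0⇒n1
[8] read 'd'  n1⇒n2
[9] read 'b'  n2⇒n3
[10] read 'd'  n3⇒n4
[11] read 'd'  n4⇒n5
[12] read 'b'  n5⇒n6  → match P0@[7:12]
[13] read 'b'  n6⇒n7 ·f
[14] read 'e'  n7⇒n0 ·f
[15] read 'b'  n0⇒n1
[16] read 'b'  n1⇒n7
[17] read 'd'  n7⇒n8
[18] read 'e'  n8⇒n9
[19] read 'a'  n9⇒n10  → match P1@[15:19],P2@[17:19]
[20] read 'e'  n10⇒n0 ·f
[21] read 'd'  n0⇒n11
[22] read 'b'  n11⇒n1 ·f
[23] read 'b'  n1⇒n7
[24] read 'd'  n7⇒n8
[25] read 'e'  n8⇒n9
[26] read 'a'  n9⇒n10  → match P1@[22:26],P2@[24:26]
[27] read 'b'  n10⇒n1 ·f
[28] read 'c'  n1⇒n0 ·f
[29] read 'b'  n0⇒n1
[30] read 'b'  n1⇒n7
[31] read 'd'  n7⇒n8
[32] read 'e'  n8⇒n9
[33] read 'a'  n9⇒n10  → match P1@[29:33],P2@[31:33]
[34] read 'b'  n10⇒n1 ·f
[35] read 'b'  n1⇒n7
[36] read 'd'  n7⇒n8
[37] read 'e'  n8⇒n9
[38] read 'a'  n9⇒n10  → match P1@[34:38],P2@[36:38]
[39] read 'c'  n10⇒n0 ·f
[40] read 'd'  n0⇒n11
[41] read 'e'  n11⇒n12
[42] read 'a'  n12⇒n13  → match P2@[40:42]
[43] read 'a'  n13⇒n0 ·f
[44] read 'a'  n0⇒n0
[45] read 'a'  n0⇒n0
[46] read 'd'  n0⇒n11
[47] read 'e'  n11⇒n12
[48] read 'a'  n12⇒n13  → match P2@[46:48]
[49] read 'b'  n13⇒n1 ·f
[50] read 'b'  n1⇒n7
[51] read 'd'  n7⇒n8
[52] read 'e'  n8⇒n9
[53] read 'a'  n9⇒n10  → match P1@[49:53],P2@[51:53]
[54] read 'a'  n10⇒n0 ·f
[55] read 'a'  n0⇒n0
[56] read 'd'  n0⇒n11
[57] read 'e'  n11⇒n12
[58] read 'a'  n12⇒n13  → match P2@[56:58]
[59] read 'b'  n13⇒n1 ·f
[60] read 'd'  n1⇒n2
[61] read 'b'  n2⇒n3
[62] read 'd'  n3⇒n4
[63] read 'd'  n4⇒n5
[64] read 'b'  n5⇒n6  → match P0@[59:64]
[65] read 'c'  n6⇒n0 ·f
[66] read 'e'  n0⇒n0
[67] read 'b'  n0⇒n1
[68] read 'd'  n1⇒n2

Result: [[5,0],[12,0],[19,1],[19,2],[26,1],[26,2],[33,1],[33,2],[38,1],[38,2],[42,2],[48,2],[53,1],[53,2],[58,2],[64,0]]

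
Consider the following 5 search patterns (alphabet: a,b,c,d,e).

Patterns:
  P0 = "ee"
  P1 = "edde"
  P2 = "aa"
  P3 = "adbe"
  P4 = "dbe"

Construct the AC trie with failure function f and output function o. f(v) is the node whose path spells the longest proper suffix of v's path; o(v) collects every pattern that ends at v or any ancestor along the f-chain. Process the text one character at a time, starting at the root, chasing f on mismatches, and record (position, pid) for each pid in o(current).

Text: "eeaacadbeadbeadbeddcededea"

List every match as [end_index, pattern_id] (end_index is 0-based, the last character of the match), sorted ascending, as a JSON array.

Build automaton:
Trie (insert patterns):
  0='ε' goto a→6 d→11 e→1
  1='e' goto d→3 e→2
  2='ee' goto ·  ←P0
  3='ed' goto d→4
  4='edd' goto e→5
  5='edde' goto ·  ←P1
  6='a' goto a→7 d→8
  7='aa' goto ·  ←P2
  8='ad' goto b→9
  9='adb' goto e→10
  10='adbe' goto ·  ←P3
  11='d' goto b→12
  12='db' goto e→13
  13='dbe' goto ·  ←P4

Failure links (BFS by depth):
  n1('e'): parent n0 fail=0; on 'e' 0 → fail=0;  out ∅∪∅=∅
  n6('a'): parent n0 fail=0; on 'a' 0 → fail=0;  out ∅∪∅=∅
  n11('d'): parent n0 fail=0; on 'd' 0 → fail=0;  out ∅∪∅=∅
  n2('ee'): parent n1 fail=0; on 'e' 0 → fail=1;  out {0}∪∅={0}
  n3('ed'): parent n1 fail=0; on 'd' 0 → fail=11;  out ∅∪∅=∅
  n7('aa'): parent n6 fail=0; on 'a' 0 → fail=6;  out {2}∪∅={2}
  n8('ad'): parent n6 fail=0; on 'd' 0 → fail=11;  out ∅∪∅=∅
  n12('db'): parent n11 fail=0; on 'b' 0 → fail=0;  out ∅∪∅=∅
  n4('edd'): parent n3 fail=11; on 'd' 11→0 → fail=11;  out ∅∪∅=∅
  n9('adb'): parent n8 fail=11; on 'b' 11 → fail=12;  out ∅∪∅=∅
  n13('dbe'): parent n12 fail=0; on 'e' 0 → fail=1;  out {4}∪∅={4}
  n5('edde'): parent n4 fail=11; on 'e' 11→0 → fail=1;  out {1}∪∅={1}
  n10('adbe'): parent n9 fail=12; on 'e' 12 → fail=13;  out {3}∪{4}={3,4}

Run:
pos 0 'e': at 1
pos 1 'e': at 2  ** P0@[0:1]
pos 2 'a': at 6 ·f
pos 3 'a': at 7  ** P2@[2:3]
pos 4 'c': at 0 ·f
pos 5 'a': at 6
pos 6 'd': at 8
pos 7 'b': at 9
pos 8 'e': at 10  ** P3@[5:8],P4@[6:8]
pos 9 'a': at 6 ·f
pos 10 'd': at 8
pos 11 'b': at 9
pos 12 'e': at 10  ** P3@[9:12],P4@[10:12]
pos 13 'a': at 6 ·f
pos 14 'd': at 8
pos 15 'b': at 9
pos 16 'e': at 10  ** P3@[13:16],P4@[14:16]
pos 17 'd': at 3 ·f
pos 18 'd': at 4
pos 19 'c': at 0 ·f
pos 20 'e': at 1
pos 21 'd': at 3
pos 22 'e': at 1 ·f
pos 23 'd': at 3
pos 24 'e': at 1 ·f
pos 25 'a': at 6 ·f

All matches (sorted): [[1,0],[3,2],[8,3],[8,4],[12,3],[12,4],[16,3],[16,4]]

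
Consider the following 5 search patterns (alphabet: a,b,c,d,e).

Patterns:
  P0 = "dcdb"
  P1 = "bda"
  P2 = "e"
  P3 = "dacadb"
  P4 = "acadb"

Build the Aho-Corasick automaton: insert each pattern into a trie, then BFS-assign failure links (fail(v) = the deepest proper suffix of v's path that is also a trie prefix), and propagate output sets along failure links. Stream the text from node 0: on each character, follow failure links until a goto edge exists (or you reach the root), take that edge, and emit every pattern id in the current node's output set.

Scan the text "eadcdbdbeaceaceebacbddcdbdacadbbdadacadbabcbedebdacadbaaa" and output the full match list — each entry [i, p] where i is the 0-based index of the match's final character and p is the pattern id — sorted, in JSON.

Build:
Trie (insert patterns):
  0='ε' goto a→14 b→5 d→1 e→8
  1='d' goto a→9 c→2
  2='dc' goto d→3
  3='dcd' goto b→4
  4='dcdb' goto ·  ←P0
  5='b' goto d→6
  6='bd' goto a→7
  7='bda' goto ·  ←P1
  8='e' goto ·  ←P2
  9='da' goto c→10
  10='dac' goto a→11
  11='daca' goto d→12
  12='dacad' goto b→13
  13='dacadb' goto ·  ←P3
  14='a' goto c→15
  15='ac' goto a→16
  16='aca' goto d→17
  17='acad' goto b→18
  18='acadb' goto ·  ←P4

BFS fail/out derivation:
  n1('d'): parent n0 fail=0; on 'd' 0 → fail=0;  out ∅∪∅=∅
  n5('b'): parent n0 fail=0; on 'b' 0 → fail=0;  out ∅∪∅=∅
  n8('e'): parent n0 fail=0; on 'e' 0 → fail=0;  out {2}∪∅={2}
  n14('a'): parent n0 fail=0; on 'a' 0 → fail=0;  out ∅∪∅=∅
  n2('dc'): parent n1 fail=0; on 'c' 0 → fail=0;  out ∅∪∅=∅
  n6('bd'): parent n5 fail=0; on 'd' 0 → fail=1;  out ∅∪∅=∅
  n9('da'): parent n1 fail=0; on 'a' 0 → fail=14;  out ∅∪∅=∅
  n15('ac'): parent n14 fail=0; on 'c' 0 → fail=0;  out ∅∪∅=∅
  n3('dcd'): parent n2 fail=0; on 'd' 0 → fail=1;  out ∅∪∅=∅
  n7('bda'): parent n6 fail=1; on 'a' 1 → fail=9;  out {1}∪∅={1}
  n10('dac'): parent n9 fail=14; on 'c' 14 → fail=15;  out ∅∪∅=∅
  n16('aca'): parent n15 fail=0; on 'a' 0 → fail=14;  out ∅∪∅=∅
  n4('dcdb'): parent n3 fail=1; on 'b' 1→0 → fail=5;  out {0}∪∅={0}
  n11('daca'): parent n10 fail=15; on 'a' 15 → fail=16;  out ∅∪∅=∅
  n17('acad'): parent n16 fail=14; on 'd' 14→0 → fail=1;  out ∅∪∅=∅
  n12('dacad'): parent n11 fail=16; on 'd' 16 → fail=17;  out ∅∪∅=∅
  n18('acadb'): parent n17 fail=1; on 'b' 1→0 → fail=5;  out {4}∪∅={4}
  n13('dacadb'): parent n12 fail=17; on 'b' 17 → fail=18;  out {3}∪{4}={3,4}

Text stream:
[0] read 'e'  n0⇒n8  emit P2@[0:0]
[1] read 'a'  n8⇒n14 (fail-walked)
[2] read 'd'  n14⇒n1 (fail-walked)
[3] read 'c'  n1⇒n2
[4] read 'd'  n2⇒n3
[5] read 'b'  n3⇒n4  emit P0@[2:5]
[6] read 'd'  n4⇒n6 (fail-walked)
[7] read 'b'  n6⇒n5 (fail-walked)
[8] read 'e'  n5⇒n8 (fail-walked)  emit P2@[8:8]
[9] read 'a'  n8⇒n14 (fail-walked)
[10] read 'c'  n14⇒n15
[11] read 'e'  n15⇒n8 (fail-walked)  emit P2@[11:11]
[12] read 'a'  n8⇒n14 (fail-walked)
[13] read 'c'  n14⇒n15
[14] read 'e'  n15⇒n8 (fail-walked)  emit P2@[14:14]
[15] read 'e'  n8⇒n8 (fail-walked)  emit P2@[15:15]
[16] read 'b'  n8⇒n5 (fail-walked)
[17] read 'a'  n5⇒n14 (fail-walked)
[18] read 'c'  n14⇒n15
[19] read 'b'  n15⇒n5 (fail-walked)
[20] read 'd'  n5⇒n6
[21] read 'd'  n6⇒n1 (fail-walked)
[22] read 'c'  n1⇒n2
[23] read 'd'  n2⇒n3
[24] read 'b'  n3⇒n4  emit P0@[21:24]
[25] read 'd'  n4⇒n6 (fail-walked)
[26] read 'a'  n6⇒n7  emit P1@[24:26]
[27] read 'c'  n7⇒n10 (fail-walked)
[28] read 'a'  n10⇒n11
[29] read 'd'  n11⇒n12
[30] read 'b'  n12⇒n13  emit P3@[25:30],P4@[26:30]
[31] read 'b'  n13⇒n5 (fail-walked)
[32] read 'd'  n5⇒n6
[33] read 'a'  n6⇒n7  emit P1@[31:33]
[34] read 'd'  n7⇒n1 (fail-walked)
[35] read 'a'  n1⇒n9
[36] read 'c'  n9⇒n10
[37] read 'a'  n10⇒n11
[38] read 'd'  n11⇒n12
[39] read 'b'  n12⇒n13  emit P3@[34:39],P4@[35:39]
[40] read 'a'  n13⇒n14 (fail-walked)
[41] read 'b'  n14⇒n5 (fail-walked)
[42] read 'c'  n5⇒n0 (fail-walked)
[43] read 'b'  n0⇒n5
[44] read 'e'  n5⇒n8 (fail-walked)  emit P2@[44:44]
[45] read 'd'  n8⇒n1 (fail-walked)
[46] read 'e'  n1⇒n8 (fail-walked)  emit P2@[46:46]
[47] read 'b'  n8⇒n5 (fail-walked)
[48] read 'd'  n5⇒n6
[49] read 'a'  n6⇒n7  emit P1@[47:49]
[50] read 'c'  n7⇒n10 (fail-walked)
[51] read 'a'  n10⇒n11
[52] read 'd'  n11⇒n12
[53] read 'b'  n12⇒n13  emit P3@[48:53],P4@[49:53]
[54] read 'a'  n13⇒n14 (fail-walked)
[55] read 'a'  n14⇒n14 (fail-walked)
[56] read 'a'  n14⇒n14 (fail-walked)

Matches: [[0,2],[5,0],[8,2],[11,2],[14,2],[15,2],[24,0],[26,1],[30,3],[30,4],[33,1],[39,3],[39,4],[44,2],[46,2],[49,1],[53,3],[53,4]]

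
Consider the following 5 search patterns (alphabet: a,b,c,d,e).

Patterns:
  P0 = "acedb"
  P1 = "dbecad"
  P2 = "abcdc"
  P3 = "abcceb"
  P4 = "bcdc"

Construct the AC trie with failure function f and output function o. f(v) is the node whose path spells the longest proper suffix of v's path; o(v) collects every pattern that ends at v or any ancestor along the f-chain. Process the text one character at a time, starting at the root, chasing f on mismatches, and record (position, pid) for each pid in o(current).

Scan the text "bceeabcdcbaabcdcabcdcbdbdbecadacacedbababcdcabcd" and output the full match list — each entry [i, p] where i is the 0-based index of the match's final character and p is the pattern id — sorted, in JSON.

Build:
Trie (insert patterns):
  n0 'ε': a→1 b→19 d→6
  n1 'a': b→12 c→2
  n2 'ac': e→3
  n3 'ace': d→4
  n4 'aced': b→5
  n5 'acedb': ·  [P0 ends]
  n6 'd': b→7
  n7 'db': e→8
  n8 'dbe': c→9
  n9 'dbec': a→10
  n10 'dbeca': d→11
  n11 'dbecad': ·  [P1 ends]
  n12 'ab': c→13
  n13 'abc': c→16 d→14
  n14 'abcd': c→15
  n15 'abcdc': ·  [P2 ends]
  n16 'abcc': e→17
  n17 'abcce': b→18
  n18 'abcceb': ·  [P3 ends]
  n19 'b': c→20
  n20 'bc': d→21
  n21 'bcd': c→22
  n22 'bcdc': ·  [P4 ends]

Failure links (BFS by depth):
  fail(1) 'a': from fail(0)=0 chase 'a': 0 ⇒ 0;  out=∅∪out(0)=∅
  fail(6) 'd': from fail(0)=0 chase 'd': 0 ⇒ 0;  out=∅∪out(0)=∅
  fail(19) 'b': from fail(0)=0 chase 'b': 0 ⇒ 0;  out=∅∪out(0)=∅
  fail(2) 'ac': from fail(1)=0 chase 'c': 0 ⇒ 0;  out=∅∪out(0)=∅
  fail(7) 'db': from fail(6)=0 chase 'b': 0 ⇒ 19;  out=∅∪out(19)=∅
  fail(12) 'ab': from fail(1)=0 chase 'b': 0 ⇒ 19;  out=∅∪out(19)=∅
  fail(20) 'bc': from fail(19)=0 chase 'c': 0 ⇒ 0;  out=∅∪out(0)=∅
  fail(3) 'ace': from fail(2)=0 chase 'e': 0 ⇒ 0;  out=∅∪out(0)=∅
  fail(8) 'dbe': from fail(7)=19 chase 'e': 19→0 ⇒ 0;  out=∅∪out(0)=∅
  fail(13) 'abc': from fail(12)=19 chase 'c': 19 ⇒ 20;  out=∅∪out(20)=∅
  fail(21) 'bcd': from fail(20)=0 chase 'd': 0 ⇒ 6;  out=∅∪out(6)=∅
  fail(4) 'aced': from fail(3)=0 chase 'd': 0 ⇒ 6;  out=∅∪out(6)=∅
  fail(9) 'dbec': from fail(8)=0 chase 'c': 0 ⇒ 0;  out=∅∪out(0)=∅
  fail(14) 'abcd': from fail(13)=20 chase 'd': 20 ⇒ 21;  out=∅∪out(21)=∅
  fail(16) 'abcc': from fail(13)=20 chase 'c': 20→0 ⇒ 0;  out=∅∪out(0)=∅
  fail(22) 'bcdc': from fail(21)=6 chase 'c': 6→0 ⇒ 0;  out={4}∪out(0)={4}
  fail(5) 'acedb': from fail(4)=6 chase 'b': 6 ⇒ 7;  out={0}∪out(7)={0}
  fail(10) 'dbeca': from fail(9)=0 chase 'a': 0 ⇒ 1;  out=∅∪out(1)=∅
  fail(15) 'abcdc': from fail(14)=21 chase 'c': 21 ⇒ 22;  out={2}∪out(22)={2,4}
  fail(17) 'abcce': from fail(16)=0 chase 'e': 0 ⇒ 0;  out=∅∪out(0)=∅
  fail(11) 'dbecad': from fail(10)=1 chase 'd': 1→0 ⇒ 6;  out={1}∪out(6)={1}
  fail(18) 'abcceb': from fail(17)=0 chase 'b': 0 ⇒ 19;  out={3}∪out(19)={3}

Scan:
pos 0 'b': at 19
pos 1 'c': at 20
pos 2 'e': at 0 (fail-walked)
pos 3 'e': at 0
pos 4 'a': at 1
pos 5 'b': at 12
pos 6 'c': at 13
pos 7 'd': at 14
pos 8 'c': at 15  emit P2@[4:8],P4@[5:8]
pos 9 'b': at 19 (fail-walked)
pos 10 'a': at 1 (fail-walked)
pos 11 'a': at 1 (fail-walked)
pos 12 'b': at 12
pos 13 'c': at 13
pos 14 'd': at 14
pos 15 'c': at 15  emit P2@[11:15],P4@[12:15]
pos 16 'a': at 1 (fail-walked)
pos 17 'b': at 12
pos 18 'c': at 13
pos 19 'd': at 14
pos 20 'c': at 15  emit P2@[16:20],P4@[17:20]
pos 21 'b': at 19 (fail-walked)
pos 22 'd': at 6 (fail-walked)
pos 23 'b': at 7
pos 24 'd': at 6 (fail-walked)
pos 25 'b': at 7
pos 26 'e': at 8
pos 27 'c': at 9
pos 28 'a': at 10
pos 29 'd': at 11  emit P1@[24:29]
pos 30 'a': at 1 (fail-walked)
pos 31 'c': at 2
pos 32 'a': at 1 (fail-walked)
pos 33 'c': at 2
pos 34 'e': at 3
pos 35 'd': at 4
pos 36 'b': at 5  emit P0@[32:36]
pos 37 'a': at 1 (fail-walked)
pos 38 'b': at 12
pos 39 'a': at 1 (fail-walked)
pos 40 'b': at 12
pos 41 'c': at 13
pos 42 'd': at 14
pos 43 'c': at 15  emit P2@[39:43],P4@[40:43]
pos 44 'a': at 1 (fail-walked)
pos 45 'b': at 12
pos 46 'c': at 13
pos 47 'd': at 14

Matches: [[8,2],[8,4],[15,2],[15,4],[20,2],[20,4],[29,1],[36,0],[43,2],[43,4]]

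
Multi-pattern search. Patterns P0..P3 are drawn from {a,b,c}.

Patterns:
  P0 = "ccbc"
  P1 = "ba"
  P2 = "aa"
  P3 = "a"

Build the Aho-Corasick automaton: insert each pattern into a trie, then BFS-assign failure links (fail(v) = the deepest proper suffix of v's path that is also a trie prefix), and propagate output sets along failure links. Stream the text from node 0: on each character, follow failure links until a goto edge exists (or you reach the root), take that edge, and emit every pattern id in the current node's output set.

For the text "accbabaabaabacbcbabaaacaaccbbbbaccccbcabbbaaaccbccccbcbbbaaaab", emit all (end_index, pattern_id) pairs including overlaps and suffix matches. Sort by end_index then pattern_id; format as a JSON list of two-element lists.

Construct AC machine:
Trie nodes:
  0='ε' goto a→7 b→5 c→1
  1='c' goto c→2
  2='cc' goto b→3
  3='ccb' goto c→4
  4='ccbc' goto ·  ←P0
  5='b' goto a→6
  6='ba' goto ·  ←P1
  7='a' goto a→8  ←P3
  8='aa' goto ·  ←P2

Failure links (BFS by depth):
  n1('c'): parent n0 fail=0; on 'c' 0 → fail=0;  out ∅∪∅=∅
  n5('b'): parent n0 fail=0; on 'b' 0 → fail=0;  out ∅∪∅=∅
  n7('a'): parent n0 fail=0; on 'a' 0 → fail=0;  out {3}∪∅={3}
  n2('cc'): parent n1 fail=0; on 'c' 0 → fail=1;  out ∅∪∅=∅
  n6('ba'): parent n5 fail=0; on 'a' 0 → fail=7;  out {1}∪{3}={1,3}
  n8('aa'): parent n7 fail=0; on 'a' 0 → fail=7;  out {2}∪{3}={2,3}
  n3('ccb'): parent n2 fail=1; on 'b' 1→0 → fail=5;  out ∅∪∅=∅
  n4('ccbc'): parent n3 fail=5; on 'c' 5→0 → fail=1;  out {0}∪∅={0}

Run:
[0] read 'a'  n0⇒n7  ** P3@[0:0]
[1] read 'c'  n7⇒n1 ·f
[2] read 'c'  n1⇒n2
[3] read 'b'  n2⇒n3
[4] read 'a'  n3⇒n6 ·f  ** P1@[3:4],P3@[4:4]
[5] read 'b'  n6⇒n5 ·f
[6] read 'a'  n5⇒n6  ** P1@[5:6],P3@[6:6]
[7] read 'a'  n6⇒n8 ·f  ** P2@[6:7],P3@[7:7]
[8] read 'b'  n8⇒n5 ·f
[9] read 'a'  n5⇒n6  ** P1@[8:9],P3@[9:9]
[10] read 'a'  n6⇒n8 ·f  ** P2@[9:10],P3@[10:10]
[11] read 'b'  n8⇒n5 ·f
[12] read 'a'  n5⇒n6  ** P1@[11:12],P3@[12:12]
[13] read 'c'  n6⇒n1 ·f
[14] read 'b'  n1⇒n5 ·f
[15] read 'c'  n5⇒n1 ·f
[16] read 'b'  n1⇒n5 ·f
[17] read 'a'  n5⇒n6  ** P1@[16:17],P3@[17:17]
[18] read 'b'  n6⇒n5 ·f
[19] read 'a'  n5⇒n6  ** P1@[18:19],P3@[19:19]
[20] read 'a'  n6⇒n8 ·f  ** P2@[19:20],P3@[20:20]
[21] read 'a'  n8⇒n8 ·f  ** P2@[20:21],P3@[21:21]
[22] read 'c'  n8⇒n1 ·f
[23] read 'a'  n1⇒n7 ·f  ** P3@[23:23]
[24] read 'a'  n7⇒n8  ** P2@[23:24],P3@[24:24]
[25] read 'c'  n8⇒n1 ·f
[26] read 'c'  n1⇒n2
[27] read 'b'  n2⇒n3
[28] read 'b'  n3⇒n5 ·f
[29] read 'b'  n5⇒n5 ·f
[30] read 'b'  n5⇒n5 ·f
[31] read 'a'  n5⇒n6  ** P1@[30:31],P3@[31:31]
[32] read 'c'  n6⇒n1 ·f
[33] read 'c'  n1⇒n2
[34] read 'c'  n2⇒n2 ·f
[35] read 'c'  n2⇒n2 ·f
[36] read 'b'  n2⇒n3
[37] read 'c'  n3⇒n4  ** P0@[34:37]
[38] read 'a'  n4⇒n7 ·f  ** P3@[38:38]
[39] read 'b'  n7⇒n5 ·f
[40] read 'b'  n5⇒n5 ·f
[41] read 'b'  n5⇒n5 ·f
[42] read 'a'  n5⇒n6  ** P1@[41:42],P3@[42:42]
[43] read 'a'  n6⇒n8 ·f  ** P2@[42:43],P3@[43:43]
[44] read 'a'  n8⇒n8 ·f  ** P2@[43:44],P3@[44:44]
[45] read 'c'  n8⇒n1 ·f
[46] read 'c'  n1⇒n2
[47] read 'b'  n2⇒n3
[48] read 'c'  n3⇒n4  ** P0@[45:48]
[49] read 'c'  n4⇒n2 ·f
[50] read 'c'  n2⇒n2 ·f
[51] read 'c'  n2⇒n2 ·f
[52] read 'b'  n2⇒n3
[53] read 'c'  n3⇒n4  ** P0@[50:53]
[54] read 'b'  n4⇒n5 ·f
[55] read 'b'  n5⇒n5 ·f
[56] read 'b'  n5⇒n5 ·f
[57] read 'a'  n5⇒n6  ** P1@[56:57],P3@[57:57]
[58] read 'a'  n6⇒n8 ·f  ** P2@[57:58],P3@[58:58]
[59] read 'a'  n8⇒n8 ·f  ** P2@[58:59],P3@[59:59]
[60] read 'a'  n8⇒n8 ·f  ** P2@[59:60],P3@[60:60]
[61] read 'b'  n8⇒n5 ·f

All matches (sorted): [[0,3],[4,1],[4,3],[6,1],[6,3],[7,2],[7,3],[9,1],[9,3],[10,2],[10,3],[12,1],[12,3],[17,1],[17,3],[19,1],[19,3],[20,2],[20,3],[21,2],[21,3],[23,3],[24,2],[24,3],[31,1],[31,3],[37,0],[38,3],[42,1],[42,3],[43,2],[43,3],[44,2],[44,3],[48,0],[53,0],[57,1],[57,3],[58,2],[58,3],[59,2],[59,3],[60,2],[60,3]]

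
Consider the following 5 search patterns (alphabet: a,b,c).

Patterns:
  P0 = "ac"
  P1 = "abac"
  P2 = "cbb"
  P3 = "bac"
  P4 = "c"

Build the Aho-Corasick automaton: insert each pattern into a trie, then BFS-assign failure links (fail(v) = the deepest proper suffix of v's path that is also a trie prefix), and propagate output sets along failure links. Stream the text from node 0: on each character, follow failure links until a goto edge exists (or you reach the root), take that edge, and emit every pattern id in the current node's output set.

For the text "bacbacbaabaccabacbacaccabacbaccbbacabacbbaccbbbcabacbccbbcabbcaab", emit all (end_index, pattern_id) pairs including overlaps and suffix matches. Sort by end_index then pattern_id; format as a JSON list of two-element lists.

Construct AC machine:
Trie nodes:
  n0 'ε': a→1 b→9 c→6
  n1 'a': b→3 c→2
  n2 'ac': ·  ←P0
  n3 'ab': a→4
  n4 'aba': c→5
  n5 'abac': ·  ←P1
  n6 'c': b→7  ←P4
  n7 'cb': b→8
  n8 'cbb': ·  ←P2
  n9 'b': a→10
  n10 'ba': c→11
  n11 'bac': ·  ←P3

BFS fail/out derivation:
  fail(1) 'a': from fail(0)=0 chase 'a': 0 ⇒ 0;  out=∅∪out(0)=∅
  fail(6) 'c': from fail(0)=0 chase 'c': 0 ⇒ 0;  out={4}∪out(0)={4}
  fail(9) 'b': from fail(0)=0 chase 'b': 0 ⇒ 0;  out=∅∪out(0)=∅
  fail(2) 'ac': from fail(1)=0 chase 'c': 0 ⇒ 6;  out={0}∪out(6)={0,4}
  fail(3) 'ab': from fail(1)=0 chase 'b': 0 ⇒ 9;  out=∅∪out(9)=∅
  fail(7) 'cb': from fail(6)=0 chase 'b': 0 ⇒ 9;  out=∅∪out(9)=∅
  fail(10) 'ba': from fail(9)=0 chase 'a': 0 ⇒ 1;  out=∅∪out(1)=∅
  fail(4) 'aba': from fail(3)=9 chase 'a': 9 ⇒ 10;  out=∅∪out(10)=∅
  fail(8) 'cbb': from fail(7)=9 chase 'b': 9→0 ⇒ 9;  out={2}∪out(9)={2}
  fail(11) 'bac': from fail(10)=1 chase 'c': 1 ⇒ 2;  out={3}∪out(2)={0,3,4}
  fail(5) 'abac': from fail(4)=10 chase 'c': 10 ⇒ 11;  out={1}∪out(11)={0,1,3,4}

Run:
pos 0 'b': at 9
pos 1 'a': at 10
pos 2 'c': at 11  → match P0@[1:2],P3@[0:2],P4@[2:2]
pos 3 'b': at 7 (fail-walked)
pos 4 'a': at 10 (fail-walked)
pos 5 'c': at 11  → match P0@[4:5],P3@[3:5],P4@[5:5]
pos 6 'b': at 7 (fail-walked)
pos 7 'a': at 10 (fail-walked)
pos 8 'a': at 1 (fail-walked)
pos 9 'b': at 3
pos 10 'a': at 4
pos 11 'c': at 5  → match P0@[10:11],P1@[8:11],P3@[9:11],P4@[11:11]
pos 12 'c': at 6 (fail-walked)  → match P4@[12:12]
pos 13 'a': at 1 (fail-walked)
pos 14 'b': at 3
pos 15 'a': at 4
pos 16 'c': at 5  → match P0@[15:16],P1@[13:16],P3@[14:16],P4@[16:16]
pos 17 'b': at 7 (fail-walked)
pos 18 'a': at 10 (fail-walked)
pos 19 'c': at 11  → match P0@[18:19],P3@[17:19],P4@[19:19]
pos 20 'a': at 1 (fail-walked)
pos 21 'c': at 2  → match P0@[20:21],P4@[21:21]
pos 22 'c': at 6 (fail-walked)  → match P4@[22:22]
pos 23 'a': at 1 (fail-walked)
pos 24 'b': at 3
pos 25 'a': at 4
pos 26 'c': at 5  → match P0@[25:26],P1@[23:26],P3@[24:26],P4@[26:26]
pos 27 'b': at 7 (fail-walked)
pos 28 'a': at 10 (fail-walked)
pos 29 'c': at 11  → match P0@[28:29],P3@[27:29],P4@[29:29]
pos 30 'c': at 6 (fail-walked)  → match P4@[30:30]
pos 31 'b': at 7
pos 32 'b': at 8  → match P2@[30:32]
pos 33 'a': at 10 (fail-walked)
pos 34 'c': at 11  → match P0@[33:34],P3@[32:34],P4@[34:34]
pos 35 'a': at 1 (fail-walked)
pos 36 'b': at 3
pos 37 'a': at 4
pos 38 'c': at 5  → match P0@[37:38],P1@[35:38],P3@[36:38],P4@[38:38]
pos 39 'b': at 7 (fail-walked)
pos 40 'b': at 8  → match P2@[38:40]
pos 41 'a': at 10 (fail-walked)
pos 42 'c': at 11  → match P0@[41:42],P3@[40:42],P4@[42:42]
pos 43 'c': at 6 (fail-walked)  → match P4@[43:43]
pos 44 'b': at 7
pos 45 'b': at 8  → match P2@[43:45]
pos 46 'b': at 9 (fail-walked)
pos 47 'c': at 6 (fail-walked)  → match P4@[47:47]
pos 48 'a': at 1 (fail-walked)
pos 49 'b': at 3
pos 50 'a': at 4
pos 51 'c': at 5  → match P0@[50:51],P1@[48:51],P3@[49:51],P4@[51:51]
pos 52 'b': at 7 (fail-walked)
pos 53 'c': at 6 (fail-walked)  → match P4@[53:53]
pos 54 'c': at 6 (fail-walked)  → match P4@[54:54]
pos 55 'b': at 7
pos 56 'b': at 8  → match P2@[54:56]
pos 57 'c': at 6 (fail-walked)  → match P4@[57:57]
pos 58 'a': at 1 (fail-walked)
pos 59 'b': at 3
pos 60 'b': at 9 (fail-walked)
pos 61 'c': at 6 (fail-walked)  → match P4@[61:61]
pos 62 'a': at 1 (fail-walked)
pos 63 'a': at 1 (fail-walked)
pos 64 'b': at 3

Result: [[2,0],[2,3],[2,4],[5,0],[5,3],[5,4],[11,0],[11,1],[11,3],[11,4],[12,4],[16,0],[16,1],[16,3],[16,4],[19,0],[19,3],[19,4],[21,0],[21,4],[22,4],[26,0],[26,1],[26,3],[26,4],[29,0],[29,3],[29,4],[30,4],[32,2],[34,0],[34,3],[34,4],[38,0],[38,1],[38,3],[38,4],[40,2],[42,0],[42,3],[42,4],[43,4],[45,2],[47,4],[51,0],[51,1],[51,3],[51,4],[53,4],[54,4],[56,2],[57,4],[61,4]]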